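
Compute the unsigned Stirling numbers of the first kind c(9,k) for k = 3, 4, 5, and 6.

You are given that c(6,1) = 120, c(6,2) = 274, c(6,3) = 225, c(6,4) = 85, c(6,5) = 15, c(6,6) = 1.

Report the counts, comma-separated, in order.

118124, 67284, 22449, 4536

[7] T[7,1]:6*120+0=720 · T[7,2]:6*274+120=1764 · T[7,3]:6*225+274=1624 · T[7,4]:6*85+225=735 · T[7,5]:6*15+85=175 · T[7,6]:6*1+15=21
[8] T[8,2]:7*1764+720=13068 · T[8,3]:7*1624+1764=13132 · T[8,4]:7*735+1624=6769 · T[8,5]:7*175+735=1960 · T[8,6]:7*21+175=322
[9] T[9,3]:8*13132+13068=118124 · T[9,4]:8*6769+13132=67284 · T[9,5]:8*1960+6769=22449 · T[9,6]:8*322+1960=4536
Read c(9,3) = 118124, c(9,4) = 67284, c(9,5) = 22449, c(9,6) = 4536.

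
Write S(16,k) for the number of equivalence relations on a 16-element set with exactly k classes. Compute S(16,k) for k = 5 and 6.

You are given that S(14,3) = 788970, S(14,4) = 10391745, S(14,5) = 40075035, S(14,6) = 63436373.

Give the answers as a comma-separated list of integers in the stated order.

1096190550, 2734926558

row 15: T[15][4]=4·10391745+788970=42355950  T[15][5]=5·40075035+10391745=210766920  T[15][6]=6·63436373+40075035=420693273
row 16: T[16][5]=5·210766920+42355950=1096190550  T[16][6]=6·420693273+210766920=2734926558
Read S(16,5) = 1096190550, S(16,6) = 2734926558.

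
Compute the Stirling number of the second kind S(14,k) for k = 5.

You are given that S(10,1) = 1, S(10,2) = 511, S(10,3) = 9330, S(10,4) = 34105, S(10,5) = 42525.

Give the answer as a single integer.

40075035

r11: T_11,2=2×511+1=1023; T_11,3=3×9330+511=28501; T_11,4=4×34105+9330=145750; T_11,5=5×42525+34105=246730
r12: T_12,3=3×28501+1023=86526; T_12,4=4×145750+28501=611501; T_12,5=5×246730+145750=1379400
r13: T_13,4=4×611501+86526=2532530; T_13,5=5×1379400+611501=7508501
r14: T_14,5=5×7508501+2532530=40075035
Read S(14,5) = 40075035.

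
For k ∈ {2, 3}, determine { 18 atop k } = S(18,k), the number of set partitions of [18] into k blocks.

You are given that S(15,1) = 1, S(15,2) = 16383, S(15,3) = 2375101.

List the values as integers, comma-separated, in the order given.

row 16: T[16][1]=1·1+0=1  T[16][2]=2·16383+1=32767  T[16][3]=3·2375101+16383=7141686
row 17: T[17][1]=1·1+0=1  T[17][2]=2·32767+1=65535  T[17][3]=3·7141686+32767=21457825
row 18: T[18][2]=2·65535+1=131071  T[18][3]=3·21457825+65535=64439010
Read S(18,2) = 131071, S(18,3) = 64439010.

131071, 64439010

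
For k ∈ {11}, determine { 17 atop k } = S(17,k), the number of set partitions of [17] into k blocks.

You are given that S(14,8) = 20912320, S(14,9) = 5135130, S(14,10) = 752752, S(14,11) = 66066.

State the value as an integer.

@15  (15,9):5135130·9+20912320→67128490, (15,10):752752·10+5135130→12662650, (15,11):66066·11+752752→1479478
@16  (16,10):12662650·10+67128490→193754990, (16,11):1479478·11+12662650→28936908
@17  (17,11):28936908·11+193754990→512060978
Read S(17,11) = 512060978.

512060978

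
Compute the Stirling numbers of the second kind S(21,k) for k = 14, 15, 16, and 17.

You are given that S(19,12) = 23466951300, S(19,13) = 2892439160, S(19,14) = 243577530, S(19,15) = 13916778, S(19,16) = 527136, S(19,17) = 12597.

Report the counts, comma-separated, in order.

149304004500, 13087462580, 809944464, 34952799

row 20: T[20][13]=13·2892439160+23466951300=61068660380  T[20][14]=14·243577530+2892439160=6302524580  T[20][15]=15·13916778+243577530=452329200  T[20][16]=16·527136+13916778=22350954  T[20][17]=17·12597+527136=741285
row 21: T[21][14]=14·6302524580+61068660380=149304004500  T[21][15]=15·452329200+6302524580=13087462580  T[21][16]=16·22350954+452329200=809944464  T[21][17]=17·741285+22350954=34952799
Read S(21,14) = 149304004500, S(21,15) = 13087462580, S(21,16) = 809944464, S(21,17) = 34952799.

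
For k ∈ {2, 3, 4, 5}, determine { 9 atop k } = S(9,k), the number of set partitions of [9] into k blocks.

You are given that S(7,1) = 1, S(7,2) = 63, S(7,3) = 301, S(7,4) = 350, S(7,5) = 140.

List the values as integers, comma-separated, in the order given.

255, 3025, 7770, 6951

row 8: T[8][1]=1·1+0=1  T[8][2]=2·63+1=127  T[8][3]=3·301+63=966  T[8][4]=4·350+301=1701  T[8][5]=5·140+350=1050
row 9: T[9][2]=2·127+1=255  T[9][3]=3·966+127=3025  T[9][4]=4·1701+966=7770  T[9][5]=5·1050+1701=6951
Read S(9,2) = 255, S(9,3) = 3025, S(9,4) = 7770, S(9,5) = 6951.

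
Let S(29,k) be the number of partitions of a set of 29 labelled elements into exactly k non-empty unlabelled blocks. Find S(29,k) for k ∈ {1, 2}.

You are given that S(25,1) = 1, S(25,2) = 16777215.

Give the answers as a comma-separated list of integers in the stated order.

i=26: T(26,1)=0+1·1=1 | T(26,2)=1+2·16777215=33554431
i=27: T(27,1)=0+1·1=1 | T(27,2)=1+2·33554431=67108863
i=28: T(28,1)=0+1·1=1 | T(28,2)=1+2·67108863=134217727
i=29: T(29,1)=0+1·1=1 | T(29,2)=1+2·134217727=268435455
Read S(29,1) = 1, S(29,2) = 268435455.

1, 268435455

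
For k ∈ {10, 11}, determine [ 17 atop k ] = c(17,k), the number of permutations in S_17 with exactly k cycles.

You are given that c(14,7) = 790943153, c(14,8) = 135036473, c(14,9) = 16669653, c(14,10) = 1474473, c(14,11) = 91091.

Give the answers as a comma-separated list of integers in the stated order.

r15: T_15,8=14×135036473+790943153=2681453775; T_15,9=14×16669653+135036473=368411615; T_15,10=14×1474473+16669653=37312275; T_15,11=14×91091+1474473=2749747
r16: T_16,9=15×368411615+2681453775=8207628000; T_16,10=15×37312275+368411615=928095740; T_16,11=15×2749747+37312275=78558480
r17: T_17,10=16×928095740+8207628000=23057159840; T_17,11=16×78558480+928095740=2185031420
Read c(17,10) = 23057159840, c(17,11) = 2185031420.

23057159840, 2185031420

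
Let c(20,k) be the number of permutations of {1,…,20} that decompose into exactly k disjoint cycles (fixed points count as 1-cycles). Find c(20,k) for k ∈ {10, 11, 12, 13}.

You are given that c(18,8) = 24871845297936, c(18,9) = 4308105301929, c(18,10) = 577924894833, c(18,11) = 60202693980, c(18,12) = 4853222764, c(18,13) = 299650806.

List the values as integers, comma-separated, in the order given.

381922055502195, 46280647751910, 4465226757381, 342252511900

[19] T[19,9]:18*4308105301929+24871845297936=102417740732658 · T[19,10]:18*577924894833+4308105301929=14710753408923 · T[19,11]:18*60202693980+577924894833=1661573386473 · T[19,12]:18*4853222764+60202693980=147560703732 · T[19,13]:18*299650806+4853222764=10246937272
[20] T[20,10]:19*14710753408923+102417740732658=381922055502195 · T[20,11]:19*1661573386473+14710753408923=46280647751910 · T[20,12]:19*147560703732+1661573386473=4465226757381 · T[20,13]:19*10246937272+147560703732=342252511900
Read c(20,10) = 381922055502195, c(20,11) = 46280647751910, c(20,12) = 4465226757381, c(20,13) = 342252511900.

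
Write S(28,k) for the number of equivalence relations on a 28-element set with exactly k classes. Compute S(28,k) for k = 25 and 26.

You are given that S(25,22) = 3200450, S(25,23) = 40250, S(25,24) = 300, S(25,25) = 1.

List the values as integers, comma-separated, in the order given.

r26: T_26,23=23×40250+3200450=4126200; T_26,24=24×300+40250=47450; T_26,25=25×1+300=325; T_26,26=26×0+1=1
r27: T_27,24=24×47450+4126200=5265000; T_27,25=25×325+47450=55575; T_27,26=26×1+325=351
r28: T_28,25=25×55575+5265000=6654375; T_28,26=26×351+55575=64701
Read S(28,25) = 6654375, S(28,26) = 64701.

6654375, 64701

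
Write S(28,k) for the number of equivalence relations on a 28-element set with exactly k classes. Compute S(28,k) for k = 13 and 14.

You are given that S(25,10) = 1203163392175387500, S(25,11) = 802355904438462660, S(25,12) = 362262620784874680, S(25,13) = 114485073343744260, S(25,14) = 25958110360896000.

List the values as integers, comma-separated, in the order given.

i=26: T(26,11)=1203163392175387500+11·802355904438462660=10029078340998476760 | T(26,12)=802355904438462660+12·362262620784874680=5149507353856958820 | T(26,13)=362262620784874680+13·114485073343744260=1850568574253550060 | T(26,14)=114485073343744260+14·25958110360896000=477898618396288260
i=27: T(27,12)=10029078340998476760+12·5149507353856958820=71823166587281982600 | T(27,13)=5149507353856958820+13·1850568574253550060=29206898819153109600 | T(27,14)=1850568574253550060+14·477898618396288260=8541149231801585700
i=28: T(28,13)=71823166587281982600+13·29206898819153109600=451512851236272407400 | T(28,14)=29206898819153109600+14·8541149231801585700=148782988064375309400
Read S(28,13) = 451512851236272407400, S(28,14) = 148782988064375309400.

451512851236272407400, 148782988064375309400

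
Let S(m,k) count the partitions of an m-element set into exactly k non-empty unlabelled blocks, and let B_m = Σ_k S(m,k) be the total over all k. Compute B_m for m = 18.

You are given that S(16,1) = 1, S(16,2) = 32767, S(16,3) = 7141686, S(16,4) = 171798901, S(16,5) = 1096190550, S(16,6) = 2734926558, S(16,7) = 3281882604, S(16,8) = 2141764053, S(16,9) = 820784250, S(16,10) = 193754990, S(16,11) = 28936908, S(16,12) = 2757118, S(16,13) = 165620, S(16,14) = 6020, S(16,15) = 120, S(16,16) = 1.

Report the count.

682076806159

r17: T_17,1=1×1+0=1; T_17,2=2×32767+1=65535; T_17,3=3×7141686+32767=21457825; T_17,4=4×171798901+7141686=694337290; T_17,5=5×1096190550+171798901=5652751651; T_17,6=6×2734926558+1096190550=17505749898; T_17,7=7×3281882604+2734926558=25708104786; T_17,8=8×2141764053+3281882604=20415995028; T_17,9=9×820784250+2141764053=9528822303; T_17,10=10×193754990+820784250=2758334150; T_17,11=11×28936908+193754990=512060978; T_17,12=12×2757118+28936908=62022324; T_17,13=13×165620+2757118=4910178; T_17,14=14×6020+165620=249900; T_17,15=15×120+6020=7820; T_17,16=16×1+120=136; T_17,17=17×0+1=1
r18: T_18,1=1×1+0=1; T_18,2=2×65535+1=131071; T_18,3=3×21457825+65535=64439010; T_18,4=4×694337290+21457825=2798806985; T_18,5=5×5652751651+694337290=28958095545; T_18,6=6×17505749898+5652751651=110687251039; T_18,7=7×25708104786+17505749898=197462483400; T_18,8=8×20415995028+25708104786=189036065010; T_18,9=9×9528822303+20415995028=106175395755; T_18,10=10×2758334150+9528822303=37112163803; T_18,11=11×512060978+2758334150=8391004908; T_18,12=12×62022324+512060978=1256328866; T_18,13=13×4910178+62022324=125854638; T_18,14=14×249900+4910178=8408778; T_18,15=15×7820+249900=367200; T_18,16=16×136+7820=9996; T_18,17=17×1+136=153; T_18,18=18×0+1=1
B_18 = ΣS(18,k) = 1+131071+64439010+2798806985+28958095545+110687251039+197462483400+189036065010+106175395755+37112163803+8391004908+1256328866+125854638+8408778+367200+9996+153+1 = 682076806159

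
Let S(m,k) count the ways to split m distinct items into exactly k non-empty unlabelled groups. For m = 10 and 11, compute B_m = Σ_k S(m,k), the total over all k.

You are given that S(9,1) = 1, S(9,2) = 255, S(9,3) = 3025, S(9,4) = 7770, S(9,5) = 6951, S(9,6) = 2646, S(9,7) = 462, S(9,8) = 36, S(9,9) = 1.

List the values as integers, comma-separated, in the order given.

115975, 678570

@10  (10,1):1·1+0→1, (10,2):255·2+1→511, (10,3):3025·3+255→9330, (10,4):7770·4+3025→34105, (10,5):6951·5+7770→42525, (10,6):2646·6+6951→22827, (10,7):462·7+2646→5880, (10,8):36·8+462→750, (10,9):1·9+36→45, (10,10):0·10+1→1
@11  (11,1):1·1+0→1, (11,2):511·2+1→1023, (11,3):9330·3+511→28501, (11,4):34105·4+9330→145750, (11,5):42525·5+34105→246730, (11,6):22827·6+42525→179487, (11,7):5880·7+22827→63987, (11,8):750·8+5880→11880, (11,9):45·9+750→1155, (11,10):1·10+45→55, (11,11):0·11+1→1
B_10 = ΣS(10,k) = 1+511+9330+34105+42525+22827+5880+750+45+1 = 115975
B_11 = ΣS(11,k) = 1+1023+28501+145750+246730+179487+63987+11880+1155+55+1 = 678570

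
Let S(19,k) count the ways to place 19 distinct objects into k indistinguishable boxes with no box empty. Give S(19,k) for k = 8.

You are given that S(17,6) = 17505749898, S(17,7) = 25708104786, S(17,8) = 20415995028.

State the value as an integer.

1709751003480

r18: T_18,7=7×25708104786+17505749898=197462483400; T_18,8=8×20415995028+25708104786=189036065010
r19: T_19,8=8×189036065010+197462483400=1709751003480
Read S(19,8) = 1709751003480.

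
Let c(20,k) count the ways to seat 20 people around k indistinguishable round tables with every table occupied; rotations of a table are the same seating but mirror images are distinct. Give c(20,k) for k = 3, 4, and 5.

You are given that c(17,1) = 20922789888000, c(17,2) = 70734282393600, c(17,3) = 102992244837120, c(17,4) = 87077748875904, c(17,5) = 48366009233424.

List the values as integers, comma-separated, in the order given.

668609730341153280, 610116075740491776, 371384787345228000

row 18: T[18][1]=17·20922789888000+0=355687428096000  T[18][2]=17·70734282393600+20922789888000=1223405590579200  T[18][3]=17·102992244837120+70734282393600=1821602444624640  T[18][4]=17·87077748875904+102992244837120=1583313975727488  T[18][5]=17·48366009233424+87077748875904=909299905844112
row 19: T[19][2]=18·1223405590579200+355687428096000=22376988058521600  T[19][3]=18·1821602444624640+1223405590579200=34012249593822720  T[19][4]=18·1583313975727488+1821602444624640=30321254007719424  T[19][5]=18·909299905844112+1583313975727488=17950712280921504
row 20: T[20][3]=19·34012249593822720+22376988058521600=668609730341153280  T[20][4]=19·30321254007719424+34012249593822720=610116075740491776  T[20][5]=19·17950712280921504+30321254007719424=371384787345228000
Read c(20,3) = 668609730341153280, c(20,4) = 610116075740491776, c(20,5) = 371384787345228000.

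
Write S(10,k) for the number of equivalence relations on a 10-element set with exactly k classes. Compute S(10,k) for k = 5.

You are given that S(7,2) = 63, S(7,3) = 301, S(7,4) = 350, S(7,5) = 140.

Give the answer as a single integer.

[8] T[8,3]:3*301+63=966 · T[8,4]:4*350+301=1701 · T[8,5]:5*140+350=1050
[9] T[9,4]:4*1701+966=7770 · T[9,5]:5*1050+1701=6951
[10] T[10,5]:5*6951+7770=42525
Read S(10,5) = 42525.

42525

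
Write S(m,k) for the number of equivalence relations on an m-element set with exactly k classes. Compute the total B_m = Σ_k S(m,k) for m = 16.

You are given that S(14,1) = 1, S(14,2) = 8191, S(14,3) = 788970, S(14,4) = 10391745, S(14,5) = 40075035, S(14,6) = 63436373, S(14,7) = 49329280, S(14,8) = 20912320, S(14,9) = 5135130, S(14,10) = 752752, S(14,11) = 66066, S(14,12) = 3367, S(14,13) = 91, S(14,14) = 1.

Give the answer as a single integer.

10480142147

[15] T[15,1]:1*1+0=1 · T[15,2]:2*8191+1=16383 · T[15,3]:3*788970+8191=2375101 · T[15,4]:4*10391745+788970=42355950 · T[15,5]:5*40075035+10391745=210766920 · T[15,6]:6*63436373+40075035=420693273 · T[15,7]:7*49329280+63436373=408741333 · T[15,8]:8*20912320+49329280=216627840 · T[15,9]:9*5135130+20912320=67128490 · T[15,10]:10*752752+5135130=12662650 · T[15,11]:11*66066+752752=1479478 · T[15,12]:12*3367+66066=106470 · T[15,13]:13*91+3367=4550 · T[15,14]:14*1+91=105 · T[15,15]:15*0+1=1
[16] T[16,1]:1*1+0=1 · T[16,2]:2*16383+1=32767 · T[16,3]:3*2375101+16383=7141686 · T[16,4]:4*42355950+2375101=171798901 · T[16,5]:5*210766920+42355950=1096190550 · T[16,6]:6*420693273+210766920=2734926558 · T[16,7]:7*408741333+420693273=3281882604 · T[16,8]:8*216627840+408741333=2141764053 · T[16,9]:9*67128490+216627840=820784250 · T[16,10]:10*12662650+67128490=193754990 · T[16,11]:11*1479478+12662650=28936908 · T[16,12]:12*106470+1479478=2757118 · T[16,13]:13*4550+106470=165620 · T[16,14]:14*105+4550=6020 · T[16,15]:15*1+105=120 · T[16,16]:16*0+1=1
B_16 = ΣS(16,k) = 1+32767+7141686+171798901+1096190550+2734926558+3281882604+2141764053+820784250+193754990+28936908+2757118+165620+6020+120+1 = 10480142147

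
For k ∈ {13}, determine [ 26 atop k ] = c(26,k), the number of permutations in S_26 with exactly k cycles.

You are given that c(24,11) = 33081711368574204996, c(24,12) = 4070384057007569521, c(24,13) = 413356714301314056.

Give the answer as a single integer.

[25] T[25,12]:24*4070384057007569521+33081711368574204996=130770928736755873500 · T[25,13]:24*413356714301314056+4070384057007569521=13990945200239106865
[26] T[26,13]:25*13990945200239106865+130770928736755873500=480544558742733545125
Read c(26,13) = 480544558742733545125.

480544558742733545125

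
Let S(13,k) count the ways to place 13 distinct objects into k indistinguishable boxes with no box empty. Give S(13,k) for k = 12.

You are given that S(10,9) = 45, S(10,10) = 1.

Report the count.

i=11: T(11,10)=45+10·1=55 | T(11,11)=1+11·0=1
i=12: T(12,11)=55+11·1=66 | T(12,12)=1+12·0=1
i=13: T(13,12)=66+12·1=78
Read S(13,12) = 78.

78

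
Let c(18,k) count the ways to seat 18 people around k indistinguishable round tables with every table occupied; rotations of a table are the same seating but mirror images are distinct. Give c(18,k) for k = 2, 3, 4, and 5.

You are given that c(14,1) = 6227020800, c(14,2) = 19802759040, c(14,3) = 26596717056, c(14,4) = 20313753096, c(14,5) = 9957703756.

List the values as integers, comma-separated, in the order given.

1223405590579200, 1821602444624640, 1583313975727488, 909299905844112

[15] T[15,1]:14*6227020800+0=87178291200 · T[15,2]:14*19802759040+6227020800=283465647360 · T[15,3]:14*26596717056+19802759040=392156797824 · T[15,4]:14*20313753096+26596717056=310989260400 · T[15,5]:14*9957703756+20313753096=159721605680
[16] T[16,1]:15*87178291200+0=1307674368000 · T[16,2]:15*283465647360+87178291200=4339163001600 · T[16,3]:15*392156797824+283465647360=6165817614720 · T[16,4]:15*310989260400+392156797824=5056995703824 · T[16,5]:15*159721605680+310989260400=2706813345600
[17] T[17,1]:16*1307674368000+0=20922789888000 · T[17,2]:16*4339163001600+1307674368000=70734282393600 · T[17,3]:16*6165817614720+4339163001600=102992244837120 · T[17,4]:16*5056995703824+6165817614720=87077748875904 · T[17,5]:16*2706813345600+5056995703824=48366009233424
[18] T[18,2]:17*70734282393600+20922789888000=1223405590579200 · T[18,3]:17*102992244837120+70734282393600=1821602444624640 · T[18,4]:17*87077748875904+102992244837120=1583313975727488 · T[18,5]:17*48366009233424+87077748875904=909299905844112
Read c(18,2) = 1223405590579200, c(18,3) = 1821602444624640, c(18,4) = 1583313975727488, c(18,5) = 909299905844112.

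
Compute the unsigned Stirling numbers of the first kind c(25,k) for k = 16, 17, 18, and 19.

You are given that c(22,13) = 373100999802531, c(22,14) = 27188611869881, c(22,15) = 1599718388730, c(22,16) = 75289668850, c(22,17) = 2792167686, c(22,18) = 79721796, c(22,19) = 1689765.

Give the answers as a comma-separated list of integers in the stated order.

[23] T[23,14]:22*27188611869881+373100999802531=971250460939913 · T[23,15]:22*1599718388730+27188611869881=62382416421941 · T[23,16]:22*75289668850+1599718388730=3256091103430 · T[23,17]:22*2792167686+75289668850=136717357942 · T[23,18]:22*79721796+2792167686=4546047198 · T[23,19]:22*1689765+79721796=116896626
[24] T[24,15]:23*62382416421941+971250460939913=2406046038644556 · T[24,16]:23*3256091103430+62382416421941=137272511800831 · T[24,17]:23*136717357942+3256091103430=6400590336096 · T[24,18]:23*4546047198+136717357942=241276443496 · T[24,19]:23*116896626+4546047198=7234669596
[25] T[25,16]:24*137272511800831+2406046038644556=5700586321864500 · T[25,17]:24*6400590336096+137272511800831=290886679867135 · T[25,18]:24*241276443496+6400590336096=12191224980000 · T[25,19]:24*7234669596+241276443496=414908513800
Read c(25,16) = 5700586321864500, c(25,17) = 290886679867135, c(25,18) = 12191224980000, c(25,19) = 414908513800.

5700586321864500, 290886679867135, 12191224980000, 414908513800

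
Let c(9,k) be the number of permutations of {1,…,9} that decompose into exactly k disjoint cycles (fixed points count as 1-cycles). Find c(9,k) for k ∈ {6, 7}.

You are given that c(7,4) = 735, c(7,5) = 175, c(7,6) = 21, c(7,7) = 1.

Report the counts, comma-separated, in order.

4536, 546

[8] T[8,5]:7*175+735=1960 · T[8,6]:7*21+175=322 · T[8,7]:7*1+21=28
[9] T[9,6]:8*322+1960=4536 · T[9,7]:8*28+322=546
Read c(9,6) = 4536, c(9,7) = 546.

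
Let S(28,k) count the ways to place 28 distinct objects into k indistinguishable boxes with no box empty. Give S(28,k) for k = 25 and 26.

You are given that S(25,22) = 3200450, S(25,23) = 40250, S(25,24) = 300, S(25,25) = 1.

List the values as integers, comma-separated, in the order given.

6654375, 64701

[26] T[26,23]:23*40250+3200450=4126200 · T[26,24]:24*300+40250=47450 · T[26,25]:25*1+300=325 · T[26,26]:26*0+1=1
[27] T[27,24]:24*47450+4126200=5265000 · T[27,25]:25*325+47450=55575 · T[27,26]:26*1+325=351
[28] T[28,25]:25*55575+5265000=6654375 · T[28,26]:26*351+55575=64701
Read S(28,25) = 6654375, S(28,26) = 64701.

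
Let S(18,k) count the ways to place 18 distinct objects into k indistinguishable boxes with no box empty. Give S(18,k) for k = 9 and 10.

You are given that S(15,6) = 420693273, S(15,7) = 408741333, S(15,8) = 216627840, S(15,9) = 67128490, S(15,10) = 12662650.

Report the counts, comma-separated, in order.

[16] T[16,7]:7*408741333+420693273=3281882604 · T[16,8]:8*216627840+408741333=2141764053 · T[16,9]:9*67128490+216627840=820784250 · T[16,10]:10*12662650+67128490=193754990
[17] T[17,8]:8*2141764053+3281882604=20415995028 · T[17,9]:9*820784250+2141764053=9528822303 · T[17,10]:10*193754990+820784250=2758334150
[18] T[18,9]:9*9528822303+20415995028=106175395755 · T[18,10]:10*2758334150+9528822303=37112163803
Read S(18,9) = 106175395755, S(18,10) = 37112163803.

106175395755, 37112163803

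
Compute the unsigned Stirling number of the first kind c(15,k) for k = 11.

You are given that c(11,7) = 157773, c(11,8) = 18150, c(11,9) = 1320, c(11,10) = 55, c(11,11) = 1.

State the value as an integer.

row 12: T[12][8]=11·18150+157773=357423  T[12][9]=11·1320+18150=32670  T[12][10]=11·55+1320=1925  T[12][11]=11·1+55=66
row 13: T[13][9]=12·32670+357423=749463  T[13][10]=12·1925+32670=55770  T[13][11]=12·66+1925=2717
row 14: T[14][10]=13·55770+749463=1474473  T[14][11]=13·2717+55770=91091
row 15: T[15][11]=14·91091+1474473=2749747
Read c(15,11) = 2749747.

2749747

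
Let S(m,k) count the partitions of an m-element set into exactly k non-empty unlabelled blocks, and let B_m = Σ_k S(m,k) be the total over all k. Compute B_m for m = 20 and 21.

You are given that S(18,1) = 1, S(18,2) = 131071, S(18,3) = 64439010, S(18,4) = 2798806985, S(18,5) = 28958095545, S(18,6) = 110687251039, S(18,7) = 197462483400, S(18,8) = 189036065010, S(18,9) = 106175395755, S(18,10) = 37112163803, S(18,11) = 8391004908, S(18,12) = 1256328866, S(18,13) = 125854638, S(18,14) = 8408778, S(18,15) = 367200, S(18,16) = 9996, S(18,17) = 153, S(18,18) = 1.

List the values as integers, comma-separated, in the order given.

row 19: T[19][1]=1·1+0=1  T[19][2]=2·131071+1=262143  T[19][3]=3·64439010+131071=193448101  T[19][4]=4·2798806985+64439010=11259666950  T[19][5]=5·28958095545+2798806985=147589284710  T[19][6]=6·110687251039+28958095545=693081601779  T[19][7]=7·197462483400+110687251039=1492924634839  T[19][8]=8·189036065010+197462483400=1709751003480  T[19][9]=9·106175395755+189036065010=1144614626805  T[19][10]=10·37112163803+106175395755=477297033785  T[19][11]=11·8391004908+37112163803=129413217791  T[19][12]=12·1256328866+8391004908=23466951300  T[19][13]=13·125854638+1256328866=2892439160  T[19][14]=14·8408778+125854638=243577530  T[19][15]=15·367200+8408778=13916778  T[19][16]=16·9996+367200=527136  T[19][17]=17·153+9996=12597  T[19][18]=18·1+153=171  T[19][19]=19·0+1=1
row 20: T[20][1]=1·1+0=1  T[20][2]=2·262143+1=524287  T[20][3]=3·193448101+262143=580606446  T[20][4]=4·11259666950+193448101=45232115901  T[20][5]=5·147589284710+11259666950=749206090500  T[20][6]=6·693081601779+147589284710=4306078895384  T[20][7]=7·1492924634839+693081601779=11143554045652  T[20][8]=8·1709751003480+1492924634839=15170932662679  T[20][9]=9·1144614626805+1709751003480=12011282644725  T[20][10]=10·477297033785+1144614626805=5917584964655  T[20][11]=11·129413217791+477297033785=1900842429486  T[20][12]=12·23466951300+129413217791=411016633391  T[20][13]=13·2892439160+23466951300=61068660380  T[20][14]=14·243577530+2892439160=6302524580  T[20][15]=15·13916778+243577530=452329200  T[20][16]=16·527136+13916778=22350954  T[20][17]=17·12597+527136=741285  T[20][18]=18·171+12597=15675  T[20][19]=19·1+171=190  T[20][20]=20·0+1=1
row 21: T[21][1]=1·1+0=1  T[21][2]=2·524287+1=1048575  T[21][3]=3·580606446+524287=1742343625  T[21][4]=4·45232115901+580606446=181509070050  T[21][5]=5·749206090500+45232115901=3791262568401  T[21][6]=6·4306078895384+749206090500=26585679462804  T[21][7]=7·11143554045652+4306078895384=82310957214948  T[21][8]=8·15170932662679+11143554045652=132511015347084  T[21][9]=9·12011282644725+15170932662679=123272476465204  T[21][10]=10·5917584964655+12011282644725=71187132291275  T[21][11]=11·1900842429486+5917584964655=26826851689001  T[21][12]=12·411016633391+1900842429486=6833042030178  T[21][13]=13·61068660380+411016633391=1204909218331  T[21][14]=14·6302524580+61068660380=149304004500  T[21][15]=15·452329200+6302524580=13087462580  T[21][16]=16·22350954+452329200=809944464  T[21][17]=17·741285+22350954=34952799  T[21][18]=18·15675+741285=1023435  T[21][19]=19·190+15675=19285  T[21][20]=20·1+190=210  T[21][21]=21·0+1=1
B_20 = ΣS(20,k) = 1+524287+580606446+45232115901+749206090500+4306078895384+11143554045652+15170932662679+12011282644725+5917584964655+1900842429486+411016633391+61068660380+6302524580+452329200+22350954+741285+15675+190+1 = 51724158235372
B_21 = ΣS(21,k) = 1+1048575+1742343625+181509070050+3791262568401+26585679462804+82310957214948+132511015347084+123272476465204+71187132291275+26826851689001+6833042030178+1204909218331+149304004500+13087462580+809944464+34952799+1023435+19285+210+1 = 474869816156751

51724158235372, 474869816156751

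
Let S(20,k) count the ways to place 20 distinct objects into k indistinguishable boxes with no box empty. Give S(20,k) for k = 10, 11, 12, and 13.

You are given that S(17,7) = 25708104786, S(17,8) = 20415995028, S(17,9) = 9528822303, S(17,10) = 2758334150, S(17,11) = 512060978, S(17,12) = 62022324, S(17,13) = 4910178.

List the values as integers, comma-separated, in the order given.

i=18: T(18,8)=25708104786+8·20415995028=189036065010 | T(18,9)=20415995028+9·9528822303=106175395755 | T(18,10)=9528822303+10·2758334150=37112163803 | T(18,11)=2758334150+11·512060978=8391004908 | T(18,12)=512060978+12·62022324=1256328866 | T(18,13)=62022324+13·4910178=125854638
i=19: T(19,9)=189036065010+9·106175395755=1144614626805 | T(19,10)=106175395755+10·37112163803=477297033785 | T(19,11)=37112163803+11·8391004908=129413217791 | T(19,12)=8391004908+12·1256328866=23466951300 | T(19,13)=1256328866+13·125854638=2892439160
i=20: T(20,10)=1144614626805+10·477297033785=5917584964655 | T(20,11)=477297033785+11·129413217791=1900842429486 | T(20,12)=129413217791+12·23466951300=411016633391 | T(20,13)=23466951300+13·2892439160=61068660380
Read S(20,10) = 5917584964655, S(20,11) = 1900842429486, S(20,12) = 411016633391, S(20,13) = 61068660380.

5917584964655, 1900842429486, 411016633391, 61068660380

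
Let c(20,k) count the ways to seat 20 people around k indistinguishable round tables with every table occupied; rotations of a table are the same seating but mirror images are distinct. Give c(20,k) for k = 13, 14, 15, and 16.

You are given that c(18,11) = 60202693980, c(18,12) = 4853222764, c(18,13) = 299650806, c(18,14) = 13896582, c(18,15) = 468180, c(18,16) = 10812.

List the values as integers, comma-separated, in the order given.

[19] T[19,12]:18*4853222764+60202693980=147560703732 · T[19,13]:18*299650806+4853222764=10246937272 · T[19,14]:18*13896582+299650806=549789282 · T[19,15]:18*468180+13896582=22323822 · T[19,16]:18*10812+468180=662796
[20] T[20,13]:19*10246937272+147560703732=342252511900 · T[20,14]:19*549789282+10246937272=20692933630 · T[20,15]:19*22323822+549789282=973941900 · T[20,16]:19*662796+22323822=34916946
Read c(20,13) = 342252511900, c(20,14) = 20692933630, c(20,15) = 973941900, c(20,16) = 34916946.

342252511900, 20692933630, 973941900, 34916946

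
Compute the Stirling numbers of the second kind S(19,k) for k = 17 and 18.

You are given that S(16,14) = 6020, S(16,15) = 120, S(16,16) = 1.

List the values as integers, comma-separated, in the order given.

[17] T[17,15]:15*120+6020=7820 · T[17,16]:16*1+120=136 · T[17,17]:17*0+1=1
[18] T[18,16]:16*136+7820=9996 · T[18,17]:17*1+136=153 · T[18,18]:18*0+1=1
[19] T[19,17]:17*153+9996=12597 · T[19,18]:18*1+153=171
Read S(19,17) = 12597, S(19,18) = 171.

12597, 171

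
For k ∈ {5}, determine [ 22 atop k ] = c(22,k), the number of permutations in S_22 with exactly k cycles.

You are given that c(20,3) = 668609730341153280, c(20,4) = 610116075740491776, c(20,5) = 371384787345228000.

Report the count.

181664979520697076096

i=21: T(21,4)=668609730341153280+20·610116075740491776=12870931245150988800 | T(21,5)=610116075740491776+20·371384787345228000=8037811822645051776
i=22: T(22,5)=12870931245150988800+21·8037811822645051776=181664979520697076096
Read c(22,5) = 181664979520697076096.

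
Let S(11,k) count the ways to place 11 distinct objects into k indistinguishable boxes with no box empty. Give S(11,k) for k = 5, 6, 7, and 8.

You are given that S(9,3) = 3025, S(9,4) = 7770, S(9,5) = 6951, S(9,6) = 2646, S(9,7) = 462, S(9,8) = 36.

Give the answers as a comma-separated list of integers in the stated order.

r10: T_10,4=4×7770+3025=34105; T_10,5=5×6951+7770=42525; T_10,6=6×2646+6951=22827; T_10,7=7×462+2646=5880; T_10,8=8×36+462=750
r11: T_11,5=5×42525+34105=246730; T_11,6=6×22827+42525=179487; T_11,7=7×5880+22827=63987; T_11,8=8×750+5880=11880
Read S(11,5) = 246730, S(11,6) = 179487, S(11,7) = 63987, S(11,8) = 11880.

246730, 179487, 63987, 11880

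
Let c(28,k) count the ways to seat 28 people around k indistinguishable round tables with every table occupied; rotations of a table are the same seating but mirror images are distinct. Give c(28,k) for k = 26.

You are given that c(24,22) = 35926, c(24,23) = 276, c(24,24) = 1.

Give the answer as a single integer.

i=25: T(25,23)=35926+24·276=42550 | T(25,24)=276+24·1=300 | T(25,25)=1+24·0=1
i=26: T(26,24)=42550+25·300=50050 | T(26,25)=300+25·1=325 | T(26,26)=1+25·0=1
i=27: T(27,25)=50050+26·325=58500 | T(27,26)=325+26·1=351
i=28: T(28,26)=58500+27·351=67977
Read c(28,26) = 67977.

67977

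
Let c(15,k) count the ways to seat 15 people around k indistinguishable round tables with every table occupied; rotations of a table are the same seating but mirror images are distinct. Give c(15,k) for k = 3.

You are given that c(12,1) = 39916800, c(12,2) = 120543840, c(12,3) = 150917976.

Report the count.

[13] T[13,1]:12*39916800+0=479001600 · T[13,2]:12*120543840+39916800=1486442880 · T[13,3]:12*150917976+120543840=1931559552
[14] T[14,2]:13*1486442880+479001600=19802759040 · T[14,3]:13*1931559552+1486442880=26596717056
[15] T[15,3]:14*26596717056+19802759040=392156797824
Read c(15,3) = 392156797824.

392156797824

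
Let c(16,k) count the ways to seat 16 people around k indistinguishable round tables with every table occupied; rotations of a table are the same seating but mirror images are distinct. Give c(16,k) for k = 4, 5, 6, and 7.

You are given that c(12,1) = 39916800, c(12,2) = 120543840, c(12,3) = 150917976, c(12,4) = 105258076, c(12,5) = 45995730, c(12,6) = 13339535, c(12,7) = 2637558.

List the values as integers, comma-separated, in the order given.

5056995703824, 2706813345600, 1009672107080, 272803210680

r13: T_13,1=12×39916800+0=479001600; T_13,2=12×120543840+39916800=1486442880; T_13,3=12×150917976+120543840=1931559552; T_13,4=12×105258076+150917976=1414014888; T_13,5=12×45995730+105258076=657206836; T_13,6=12×13339535+45995730=206070150; T_13,7=12×2637558+13339535=44990231
r14: T_14,2=13×1486442880+479001600=19802759040; T_14,3=13×1931559552+1486442880=26596717056; T_14,4=13×1414014888+1931559552=20313753096; T_14,5=13×657206836+1414014888=9957703756; T_14,6=13×206070150+657206836=3336118786; T_14,7=13×44990231+206070150=790943153
r15: T_15,3=14×26596717056+19802759040=392156797824; T_15,4=14×20313753096+26596717056=310989260400; T_15,5=14×9957703756+20313753096=159721605680; T_15,6=14×3336118786+9957703756=56663366760; T_15,7=14×790943153+3336118786=14409322928
r16: T_16,4=15×310989260400+392156797824=5056995703824; T_16,5=15×159721605680+310989260400=2706813345600; T_16,6=15×56663366760+159721605680=1009672107080; T_16,7=15×14409322928+56663366760=272803210680
Read c(16,4) = 5056995703824, c(16,5) = 2706813345600, c(16,6) = 1009672107080, c(16,7) = 272803210680.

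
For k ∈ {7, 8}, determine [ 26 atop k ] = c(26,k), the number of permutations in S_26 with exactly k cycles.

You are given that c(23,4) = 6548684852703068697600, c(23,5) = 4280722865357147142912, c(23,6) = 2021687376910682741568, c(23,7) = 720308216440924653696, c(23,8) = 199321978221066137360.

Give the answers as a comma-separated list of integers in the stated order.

13746468217967926978680000, 4144457803247115877036800

@24  (24,5):4280722865357147142912·23+6548684852703068697600→105005310755917452984576, (24,6):2021687376910682741568·23+4280722865357147142912→50779532534302850198976, (24,7):720308216440924653696·23+2021687376910682741568→18588776355051949776576, (24,8):199321978221066137360·23+720308216440924653696→5304713715525445812976
@25  (25,6):50779532534302850198976·24+105005310755917452984576→1323714091579185857760000, (25,7):18588776355051949776576·24+50779532534302850198976→496910165055549644836800, (25,8):5304713715525445812976·24+18588776355051949776576→145901905527662649288000
@26  (26,7):496910165055549644836800·25+1323714091579185857760000→13746468217967926978680000, (26,8):145901905527662649288000·25+496910165055549644836800→4144457803247115877036800
Read c(26,7) = 13746468217967926978680000, c(26,8) = 4144457803247115877036800.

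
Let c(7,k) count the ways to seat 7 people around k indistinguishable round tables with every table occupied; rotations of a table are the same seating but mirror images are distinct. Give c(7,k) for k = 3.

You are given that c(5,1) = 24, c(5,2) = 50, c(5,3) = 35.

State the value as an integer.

@6  (6,2):50·5+24→274, (6,3):35·5+50→225
@7  (7,3):225·6+274→1624
Read c(7,3) = 1624.

1624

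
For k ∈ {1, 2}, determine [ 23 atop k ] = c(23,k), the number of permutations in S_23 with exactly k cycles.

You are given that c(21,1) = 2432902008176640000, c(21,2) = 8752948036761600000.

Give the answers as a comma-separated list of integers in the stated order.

row 22: T[22][1]=21·2432902008176640000+0=51090942171709440000  T[22][2]=21·8752948036761600000+2432902008176640000=186244810780170240000
row 23: T[23][1]=22·51090942171709440000+0=1124000727777607680000  T[23][2]=22·186244810780170240000+51090942171709440000=4148476779335454720000
Read c(23,1) = 1124000727777607680000, c(23,2) = 4148476779335454720000.

1124000727777607680000, 4148476779335454720000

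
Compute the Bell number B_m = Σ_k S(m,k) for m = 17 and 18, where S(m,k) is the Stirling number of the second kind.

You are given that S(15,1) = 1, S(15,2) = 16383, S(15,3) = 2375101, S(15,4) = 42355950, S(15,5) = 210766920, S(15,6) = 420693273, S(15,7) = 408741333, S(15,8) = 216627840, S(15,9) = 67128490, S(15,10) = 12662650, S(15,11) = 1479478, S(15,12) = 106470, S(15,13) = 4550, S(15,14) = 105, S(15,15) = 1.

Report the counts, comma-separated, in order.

row 16: T[16][1]=1·1+0=1  T[16][2]=2·16383+1=32767  T[16][3]=3·2375101+16383=7141686  T[16][4]=4·42355950+2375101=171798901  T[16][5]=5·210766920+42355950=1096190550  T[16][6]=6·420693273+210766920=2734926558  T[16][7]=7·408741333+420693273=3281882604  T[16][8]=8·216627840+408741333=2141764053  T[16][9]=9·67128490+216627840=820784250  T[16][10]=10·12662650+67128490=193754990  T[16][11]=11·1479478+12662650=28936908  T[16][12]=12·106470+1479478=2757118  T[16][13]=13·4550+106470=165620  T[16][14]=14·105+4550=6020  T[16][15]=15·1+105=120  T[16][16]=16·0+1=1
row 17: T[17][1]=1·1+0=1  T[17][2]=2·32767+1=65535  T[17][3]=3·7141686+32767=21457825  T[17][4]=4·171798901+7141686=694337290  T[17][5]=5·1096190550+171798901=5652751651  T[17][6]=6·2734926558+1096190550=17505749898  T[17][7]=7·3281882604+2734926558=25708104786  T[17][8]=8·2141764053+3281882604=20415995028  T[17][9]=9·820784250+2141764053=9528822303  T[17][10]=10·193754990+820784250=2758334150  T[17][11]=11·28936908+193754990=512060978  T[17][12]=12·2757118+28936908=62022324  T[17][13]=13·165620+2757118=4910178  T[17][14]=14·6020+165620=249900  T[17][15]=15·120+6020=7820  T[17][16]=16·1+120=136  T[17][17]=17·0+1=1
row 18: T[18][1]=1·1+0=1  T[18][2]=2·65535+1=131071  T[18][3]=3·21457825+65535=64439010  T[18][4]=4·694337290+21457825=2798806985  T[18][5]=5·5652751651+694337290=28958095545  T[18][6]=6·17505749898+5652751651=110687251039  T[18][7]=7·25708104786+17505749898=197462483400  T[18][8]=8·20415995028+25708104786=189036065010  T[18][9]=9·9528822303+20415995028=106175395755  T[18][10]=10·2758334150+9528822303=37112163803  T[18][11]=11·512060978+2758334150=8391004908  T[18][12]=12·62022324+512060978=1256328866  T[18][13]=13·4910178+62022324=125854638  T[18][14]=14·249900+4910178=8408778  T[18][15]=15·7820+249900=367200  T[18][16]=16·136+7820=9996  T[18][17]=17·1+136=153  T[18][18]=18·0+1=1
B_17 = ΣS(17,k) = 1+65535+21457825+694337290+5652751651+17505749898+25708104786+20415995028+9528822303+2758334150+512060978+62022324+4910178+249900+7820+136+1 = 82864869804
B_18 = ΣS(18,k) = 1+131071+64439010+2798806985+28958095545+110687251039+197462483400+189036065010+106175395755+37112163803+8391004908+1256328866+125854638+8408778+367200+9996+153+1 = 682076806159

82864869804, 682076806159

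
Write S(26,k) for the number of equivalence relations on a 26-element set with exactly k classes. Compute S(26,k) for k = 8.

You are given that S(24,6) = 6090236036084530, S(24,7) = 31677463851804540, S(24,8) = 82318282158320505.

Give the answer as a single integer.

5749622251945664950

@25  (25,7):31677463851804540·7+6090236036084530→227832482998716310, (25,8):82318282158320505·8+31677463851804540→690223721118368580
@26  (26,8):690223721118368580·8+227832482998716310→5749622251945664950
Read S(26,8) = 5749622251945664950.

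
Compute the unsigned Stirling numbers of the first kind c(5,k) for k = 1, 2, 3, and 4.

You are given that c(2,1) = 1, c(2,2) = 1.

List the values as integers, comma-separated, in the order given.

i=3: T(3,1)=0+2·1=2 | T(3,2)=1+2·1=3 | T(3,3)=1+2·0=1
i=4: T(4,1)=0+3·2=6 | T(4,2)=2+3·3=11 | T(4,3)=3+3·1=6 | T(4,4)=1+3·0=1
i=5: T(5,1)=0+4·6=24 | T(5,2)=6+4·11=50 | T(5,3)=11+4·6=35 | T(5,4)=6+4·1=10
Read c(5,1) = 24, c(5,2) = 50, c(5,3) = 35, c(5,4) = 10.

24, 50, 35, 10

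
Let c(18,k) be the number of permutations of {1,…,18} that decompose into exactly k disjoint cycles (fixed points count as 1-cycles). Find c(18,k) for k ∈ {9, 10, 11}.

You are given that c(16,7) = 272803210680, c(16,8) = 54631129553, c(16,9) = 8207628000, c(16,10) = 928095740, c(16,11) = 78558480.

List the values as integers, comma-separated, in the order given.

4308105301929, 577924894833, 60202693980

@17  (17,8):54631129553·16+272803210680→1146901283528, (17,9):8207628000·16+54631129553→185953177553, (17,10):928095740·16+8207628000→23057159840, (17,11):78558480·16+928095740→2185031420
@18  (18,9):185953177553·17+1146901283528→4308105301929, (18,10):23057159840·17+185953177553→577924894833, (18,11):2185031420·17+23057159840→60202693980
Read c(18,9) = 4308105301929, c(18,10) = 577924894833, c(18,11) = 60202693980.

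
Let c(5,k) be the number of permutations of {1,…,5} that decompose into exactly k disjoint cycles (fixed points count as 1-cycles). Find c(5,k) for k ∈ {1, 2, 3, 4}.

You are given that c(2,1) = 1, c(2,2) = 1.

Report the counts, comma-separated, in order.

24, 50, 35, 10

r3: T_3,1=2×1+0=2; T_3,2=2×1+1=3; T_3,3=2×0+1=1
r4: T_4,1=3×2+0=6; T_4,2=3×3+2=11; T_4,3=3×1+3=6; T_4,4=3×0+1=1
r5: T_5,1=4×6+0=24; T_5,2=4×11+6=50; T_5,3=4×6+11=35; T_5,4=4×1+6=10
Read c(5,1) = 24, c(5,2) = 50, c(5,3) = 35, c(5,4) = 10.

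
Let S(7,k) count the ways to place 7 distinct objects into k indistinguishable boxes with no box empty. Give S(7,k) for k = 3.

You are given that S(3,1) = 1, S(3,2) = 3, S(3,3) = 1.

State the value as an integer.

[4] T[4,1]:1*1+0=1 · T[4,2]:2*3+1=7 · T[4,3]:3*1+3=6
[5] T[5,1]:1*1+0=1 · T[5,2]:2*7+1=15 · T[5,3]:3*6+7=25
[6] T[6,2]:2*15+1=31 · T[6,3]:3*25+15=90
[7] T[7,3]:3*90+31=301
Read S(7,3) = 301.

301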